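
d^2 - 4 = (d - 2)*(d + 2)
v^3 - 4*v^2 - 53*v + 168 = (v - 8)*(v - 3)*(v + 7)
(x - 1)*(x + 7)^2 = x^3 + 13*x^2 + 35*x - 49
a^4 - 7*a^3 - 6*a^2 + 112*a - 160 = (a - 5)*(a - 4)*(a - 2)*(a + 4)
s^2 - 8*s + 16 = (s - 4)^2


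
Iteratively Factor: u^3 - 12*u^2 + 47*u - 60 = (u - 5)*(u^2 - 7*u + 12) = (u - 5)*(u - 4)*(u - 3)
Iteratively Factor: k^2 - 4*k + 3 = (k - 1)*(k - 3)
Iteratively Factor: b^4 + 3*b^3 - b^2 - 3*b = (b + 1)*(b^3 + 2*b^2 - 3*b) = (b + 1)*(b + 3)*(b^2 - b) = b*(b + 1)*(b + 3)*(b - 1)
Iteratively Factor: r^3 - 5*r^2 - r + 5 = (r - 1)*(r^2 - 4*r - 5) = (r - 1)*(r + 1)*(r - 5)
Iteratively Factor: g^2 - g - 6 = (g + 2)*(g - 3)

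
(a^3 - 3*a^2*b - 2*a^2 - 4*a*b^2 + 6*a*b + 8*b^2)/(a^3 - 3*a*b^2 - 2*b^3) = (a^2 - 4*a*b - 2*a + 8*b)/(a^2 - a*b - 2*b^2)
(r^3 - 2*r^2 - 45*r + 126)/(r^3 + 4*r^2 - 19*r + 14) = (r^2 - 9*r + 18)/(r^2 - 3*r + 2)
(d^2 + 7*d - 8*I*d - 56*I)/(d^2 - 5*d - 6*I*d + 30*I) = (d^2 + d*(7 - 8*I) - 56*I)/(d^2 - d*(5 + 6*I) + 30*I)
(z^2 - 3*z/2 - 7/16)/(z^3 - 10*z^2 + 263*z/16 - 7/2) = (4*z + 1)/(4*z^2 - 33*z + 8)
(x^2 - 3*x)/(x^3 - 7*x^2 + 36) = x/(x^2 - 4*x - 12)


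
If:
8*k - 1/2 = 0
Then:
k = 1/16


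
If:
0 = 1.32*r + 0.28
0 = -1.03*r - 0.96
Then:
No Solution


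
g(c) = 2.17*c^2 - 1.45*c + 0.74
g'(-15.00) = -66.55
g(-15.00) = 510.74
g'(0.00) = -1.45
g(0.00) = 0.74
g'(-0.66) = -4.31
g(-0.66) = 2.64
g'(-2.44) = -12.04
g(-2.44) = 17.20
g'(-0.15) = -2.10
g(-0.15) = 1.01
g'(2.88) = 11.05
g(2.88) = 14.56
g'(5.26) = 21.38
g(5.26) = 53.15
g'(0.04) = -1.28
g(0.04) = 0.69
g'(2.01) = 7.27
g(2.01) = 6.59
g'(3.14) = 12.18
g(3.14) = 17.58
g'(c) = 4.34*c - 1.45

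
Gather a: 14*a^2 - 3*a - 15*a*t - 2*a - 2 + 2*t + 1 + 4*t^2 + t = 14*a^2 + a*(-15*t - 5) + 4*t^2 + 3*t - 1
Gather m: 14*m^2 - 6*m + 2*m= 14*m^2 - 4*m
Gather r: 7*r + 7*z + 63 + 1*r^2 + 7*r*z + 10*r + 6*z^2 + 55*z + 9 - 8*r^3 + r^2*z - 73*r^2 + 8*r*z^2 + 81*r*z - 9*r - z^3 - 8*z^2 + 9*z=-8*r^3 + r^2*(z - 72) + r*(8*z^2 + 88*z + 8) - z^3 - 2*z^2 + 71*z + 72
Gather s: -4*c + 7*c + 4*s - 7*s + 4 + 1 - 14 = 3*c - 3*s - 9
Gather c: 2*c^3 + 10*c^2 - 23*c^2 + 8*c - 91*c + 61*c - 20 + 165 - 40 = 2*c^3 - 13*c^2 - 22*c + 105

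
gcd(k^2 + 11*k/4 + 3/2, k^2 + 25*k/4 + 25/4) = 1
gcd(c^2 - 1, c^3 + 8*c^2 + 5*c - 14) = c - 1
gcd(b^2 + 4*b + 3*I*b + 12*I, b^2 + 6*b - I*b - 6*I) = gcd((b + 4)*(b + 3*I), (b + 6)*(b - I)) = 1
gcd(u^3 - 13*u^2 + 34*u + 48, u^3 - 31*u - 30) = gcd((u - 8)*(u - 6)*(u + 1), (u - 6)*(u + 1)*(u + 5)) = u^2 - 5*u - 6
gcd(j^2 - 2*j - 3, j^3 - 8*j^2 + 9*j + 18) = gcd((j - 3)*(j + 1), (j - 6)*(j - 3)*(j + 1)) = j^2 - 2*j - 3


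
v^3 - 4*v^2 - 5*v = v*(v - 5)*(v + 1)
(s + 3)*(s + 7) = s^2 + 10*s + 21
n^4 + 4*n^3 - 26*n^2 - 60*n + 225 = (n - 3)^2*(n + 5)^2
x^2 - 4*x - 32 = (x - 8)*(x + 4)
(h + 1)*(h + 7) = h^2 + 8*h + 7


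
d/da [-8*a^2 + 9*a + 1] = 9 - 16*a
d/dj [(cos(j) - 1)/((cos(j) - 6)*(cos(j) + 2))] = (cos(j)^2 - 2*cos(j) + 16)*sin(j)/((cos(j) - 6)^2*(cos(j) + 2)^2)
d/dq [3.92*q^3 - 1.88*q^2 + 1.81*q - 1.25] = 11.76*q^2 - 3.76*q + 1.81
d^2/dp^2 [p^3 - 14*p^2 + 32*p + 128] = 6*p - 28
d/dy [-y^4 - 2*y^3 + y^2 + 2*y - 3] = -4*y^3 - 6*y^2 + 2*y + 2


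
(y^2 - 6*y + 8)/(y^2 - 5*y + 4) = (y - 2)/(y - 1)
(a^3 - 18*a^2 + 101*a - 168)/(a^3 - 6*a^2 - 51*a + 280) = (a^2 - 10*a + 21)/(a^2 + 2*a - 35)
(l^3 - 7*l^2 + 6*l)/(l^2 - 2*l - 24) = l*(l - 1)/(l + 4)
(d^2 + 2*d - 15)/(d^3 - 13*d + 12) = (d + 5)/(d^2 + 3*d - 4)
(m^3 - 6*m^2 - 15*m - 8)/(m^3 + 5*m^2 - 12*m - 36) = (m^3 - 6*m^2 - 15*m - 8)/(m^3 + 5*m^2 - 12*m - 36)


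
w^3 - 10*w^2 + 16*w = w*(w - 8)*(w - 2)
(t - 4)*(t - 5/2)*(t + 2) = t^3 - 9*t^2/2 - 3*t + 20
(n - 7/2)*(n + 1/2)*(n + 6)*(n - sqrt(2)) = n^4 - sqrt(2)*n^3 + 3*n^3 - 79*n^2/4 - 3*sqrt(2)*n^2 - 21*n/2 + 79*sqrt(2)*n/4 + 21*sqrt(2)/2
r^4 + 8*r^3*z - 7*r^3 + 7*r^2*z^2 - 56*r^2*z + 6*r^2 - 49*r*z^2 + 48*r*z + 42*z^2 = (r - 6)*(r - 1)*(r + z)*(r + 7*z)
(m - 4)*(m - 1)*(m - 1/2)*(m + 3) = m^4 - 5*m^3/2 - 10*m^2 + 35*m/2 - 6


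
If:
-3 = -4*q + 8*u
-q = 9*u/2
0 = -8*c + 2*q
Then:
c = 27/208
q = 27/52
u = -3/26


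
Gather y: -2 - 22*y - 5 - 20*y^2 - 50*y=-20*y^2 - 72*y - 7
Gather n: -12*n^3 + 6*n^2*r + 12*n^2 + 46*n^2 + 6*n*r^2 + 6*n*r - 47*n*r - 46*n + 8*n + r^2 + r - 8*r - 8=-12*n^3 + n^2*(6*r + 58) + n*(6*r^2 - 41*r - 38) + r^2 - 7*r - 8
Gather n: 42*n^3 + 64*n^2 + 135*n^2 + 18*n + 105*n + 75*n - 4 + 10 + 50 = 42*n^3 + 199*n^2 + 198*n + 56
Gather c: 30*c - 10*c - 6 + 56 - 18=20*c + 32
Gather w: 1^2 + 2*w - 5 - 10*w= -8*w - 4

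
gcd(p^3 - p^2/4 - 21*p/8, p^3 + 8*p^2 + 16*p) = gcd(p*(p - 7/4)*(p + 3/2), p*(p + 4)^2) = p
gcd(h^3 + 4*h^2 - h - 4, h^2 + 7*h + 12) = h + 4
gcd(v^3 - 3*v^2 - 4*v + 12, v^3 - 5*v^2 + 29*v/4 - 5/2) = v - 2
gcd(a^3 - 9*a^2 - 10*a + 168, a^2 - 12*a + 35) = a - 7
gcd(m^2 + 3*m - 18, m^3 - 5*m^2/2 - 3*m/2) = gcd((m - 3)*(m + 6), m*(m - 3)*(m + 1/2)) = m - 3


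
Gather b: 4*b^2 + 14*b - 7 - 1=4*b^2 + 14*b - 8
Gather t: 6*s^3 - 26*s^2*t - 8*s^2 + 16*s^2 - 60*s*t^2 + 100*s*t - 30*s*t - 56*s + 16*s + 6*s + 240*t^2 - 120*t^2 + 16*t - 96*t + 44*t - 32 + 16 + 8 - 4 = 6*s^3 + 8*s^2 - 34*s + t^2*(120 - 60*s) + t*(-26*s^2 + 70*s - 36) - 12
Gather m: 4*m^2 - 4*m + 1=4*m^2 - 4*m + 1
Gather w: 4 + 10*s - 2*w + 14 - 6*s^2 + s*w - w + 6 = -6*s^2 + 10*s + w*(s - 3) + 24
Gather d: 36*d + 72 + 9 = 36*d + 81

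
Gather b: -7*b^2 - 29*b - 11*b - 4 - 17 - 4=-7*b^2 - 40*b - 25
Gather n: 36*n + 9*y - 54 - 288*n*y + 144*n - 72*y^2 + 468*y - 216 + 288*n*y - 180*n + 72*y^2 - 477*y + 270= 0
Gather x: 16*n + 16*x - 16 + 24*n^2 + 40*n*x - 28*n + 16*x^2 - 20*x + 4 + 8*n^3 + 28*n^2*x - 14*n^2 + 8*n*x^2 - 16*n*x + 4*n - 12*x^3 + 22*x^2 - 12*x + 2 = 8*n^3 + 10*n^2 - 8*n - 12*x^3 + x^2*(8*n + 38) + x*(28*n^2 + 24*n - 16) - 10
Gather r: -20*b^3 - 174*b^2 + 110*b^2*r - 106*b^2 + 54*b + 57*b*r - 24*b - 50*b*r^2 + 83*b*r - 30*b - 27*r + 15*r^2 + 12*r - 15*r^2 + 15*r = -20*b^3 - 280*b^2 - 50*b*r^2 + r*(110*b^2 + 140*b)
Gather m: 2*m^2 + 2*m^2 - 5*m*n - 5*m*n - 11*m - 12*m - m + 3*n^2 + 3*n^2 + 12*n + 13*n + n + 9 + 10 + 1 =4*m^2 + m*(-10*n - 24) + 6*n^2 + 26*n + 20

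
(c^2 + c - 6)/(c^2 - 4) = (c + 3)/(c + 2)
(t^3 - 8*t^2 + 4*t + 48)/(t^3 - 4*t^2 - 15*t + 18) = (t^2 - 2*t - 8)/(t^2 + 2*t - 3)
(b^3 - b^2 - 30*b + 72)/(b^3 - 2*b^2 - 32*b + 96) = (b - 3)/(b - 4)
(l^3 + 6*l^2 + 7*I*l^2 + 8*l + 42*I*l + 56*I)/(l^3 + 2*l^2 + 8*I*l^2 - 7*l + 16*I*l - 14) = (l + 4)/(l + I)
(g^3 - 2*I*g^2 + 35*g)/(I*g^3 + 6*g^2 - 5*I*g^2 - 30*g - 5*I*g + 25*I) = -g*(I*g^2 + 2*g + 35*I)/(g^3 - g^2*(5 + 6*I) - 5*g*(1 - 6*I) + 25)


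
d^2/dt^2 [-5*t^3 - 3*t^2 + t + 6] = -30*t - 6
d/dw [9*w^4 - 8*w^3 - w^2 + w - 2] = 36*w^3 - 24*w^2 - 2*w + 1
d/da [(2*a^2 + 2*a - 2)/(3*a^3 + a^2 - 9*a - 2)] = 2*(-3*a^4 - 6*a^3 - a^2 - 2*a - 11)/(9*a^6 + 6*a^5 - 53*a^4 - 30*a^3 + 77*a^2 + 36*a + 4)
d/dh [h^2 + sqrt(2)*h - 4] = 2*h + sqrt(2)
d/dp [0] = 0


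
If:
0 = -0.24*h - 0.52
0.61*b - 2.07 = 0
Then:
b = 3.39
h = -2.17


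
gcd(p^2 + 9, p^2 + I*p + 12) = p - 3*I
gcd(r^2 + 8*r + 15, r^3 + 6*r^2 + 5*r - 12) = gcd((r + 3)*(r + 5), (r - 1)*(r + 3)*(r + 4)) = r + 3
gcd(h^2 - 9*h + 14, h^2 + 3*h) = 1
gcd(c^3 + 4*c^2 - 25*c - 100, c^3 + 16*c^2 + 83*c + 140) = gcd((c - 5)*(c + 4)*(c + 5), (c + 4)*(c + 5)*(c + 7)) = c^2 + 9*c + 20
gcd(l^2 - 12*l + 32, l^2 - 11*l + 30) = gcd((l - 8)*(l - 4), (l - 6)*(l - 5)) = 1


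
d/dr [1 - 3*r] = -3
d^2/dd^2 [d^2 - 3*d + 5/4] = 2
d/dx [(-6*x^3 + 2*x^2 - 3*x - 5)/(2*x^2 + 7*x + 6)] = (-12*x^4 - 84*x^3 - 88*x^2 + 44*x + 17)/(4*x^4 + 28*x^3 + 73*x^2 + 84*x + 36)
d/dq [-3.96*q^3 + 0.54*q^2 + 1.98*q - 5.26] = -11.88*q^2 + 1.08*q + 1.98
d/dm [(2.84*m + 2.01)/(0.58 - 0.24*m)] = (0.511104*m - 1.235168)/(0.24*m - 0.58)^3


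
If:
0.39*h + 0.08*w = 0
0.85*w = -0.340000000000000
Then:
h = 0.08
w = -0.40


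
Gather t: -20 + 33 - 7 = 6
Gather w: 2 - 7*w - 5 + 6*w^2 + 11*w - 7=6*w^2 + 4*w - 10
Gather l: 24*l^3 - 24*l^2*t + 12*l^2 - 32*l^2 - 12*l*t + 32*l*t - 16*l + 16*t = 24*l^3 + l^2*(-24*t - 20) + l*(20*t - 16) + 16*t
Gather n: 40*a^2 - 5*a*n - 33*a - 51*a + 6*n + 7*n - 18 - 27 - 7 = 40*a^2 - 84*a + n*(13 - 5*a) - 52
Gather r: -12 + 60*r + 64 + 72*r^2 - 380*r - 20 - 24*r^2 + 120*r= 48*r^2 - 200*r + 32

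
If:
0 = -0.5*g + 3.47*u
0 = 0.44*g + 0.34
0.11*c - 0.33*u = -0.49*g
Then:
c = 3.11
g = -0.77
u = -0.11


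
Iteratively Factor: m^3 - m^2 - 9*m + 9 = (m - 1)*(m^2 - 9) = (m - 1)*(m + 3)*(m - 3)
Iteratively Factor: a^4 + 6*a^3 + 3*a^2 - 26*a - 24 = (a - 2)*(a^3 + 8*a^2 + 19*a + 12) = (a - 2)*(a + 4)*(a^2 + 4*a + 3) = (a - 2)*(a + 3)*(a + 4)*(a + 1)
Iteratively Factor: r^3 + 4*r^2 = (r)*(r^2 + 4*r) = r^2*(r + 4)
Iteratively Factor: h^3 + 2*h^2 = (h)*(h^2 + 2*h) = h^2*(h + 2)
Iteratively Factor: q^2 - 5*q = (q - 5)*(q)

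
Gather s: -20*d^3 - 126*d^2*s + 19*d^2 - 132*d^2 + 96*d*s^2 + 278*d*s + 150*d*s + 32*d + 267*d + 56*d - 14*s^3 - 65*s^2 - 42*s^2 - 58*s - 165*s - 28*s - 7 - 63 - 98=-20*d^3 - 113*d^2 + 355*d - 14*s^3 + s^2*(96*d - 107) + s*(-126*d^2 + 428*d - 251) - 168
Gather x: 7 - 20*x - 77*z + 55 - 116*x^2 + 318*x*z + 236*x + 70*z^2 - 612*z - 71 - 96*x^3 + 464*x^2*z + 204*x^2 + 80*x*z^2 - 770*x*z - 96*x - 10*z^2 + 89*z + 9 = -96*x^3 + x^2*(464*z + 88) + x*(80*z^2 - 452*z + 120) + 60*z^2 - 600*z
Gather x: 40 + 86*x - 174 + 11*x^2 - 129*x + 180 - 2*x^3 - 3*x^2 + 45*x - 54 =-2*x^3 + 8*x^2 + 2*x - 8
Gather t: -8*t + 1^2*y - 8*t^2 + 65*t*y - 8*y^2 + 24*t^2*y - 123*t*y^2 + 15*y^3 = t^2*(24*y - 8) + t*(-123*y^2 + 65*y - 8) + 15*y^3 - 8*y^2 + y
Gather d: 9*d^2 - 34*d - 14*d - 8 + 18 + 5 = 9*d^2 - 48*d + 15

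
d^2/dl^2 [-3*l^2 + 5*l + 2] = -6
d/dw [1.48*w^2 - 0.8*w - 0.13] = 2.96*w - 0.8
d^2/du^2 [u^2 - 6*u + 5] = 2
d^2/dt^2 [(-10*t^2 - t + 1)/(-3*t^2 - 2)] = 2*(9*t^3 - 207*t^2 - 18*t + 46)/(27*t^6 + 54*t^4 + 36*t^2 + 8)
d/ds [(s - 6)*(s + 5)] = 2*s - 1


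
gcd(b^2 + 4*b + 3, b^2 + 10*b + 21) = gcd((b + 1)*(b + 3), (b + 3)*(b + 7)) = b + 3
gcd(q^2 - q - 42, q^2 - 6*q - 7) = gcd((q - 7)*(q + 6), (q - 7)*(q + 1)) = q - 7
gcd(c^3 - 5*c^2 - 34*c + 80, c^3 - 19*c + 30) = c^2 + 3*c - 10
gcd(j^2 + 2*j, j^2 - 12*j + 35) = 1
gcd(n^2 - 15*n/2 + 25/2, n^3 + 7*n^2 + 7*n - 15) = 1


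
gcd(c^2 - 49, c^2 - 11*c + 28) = c - 7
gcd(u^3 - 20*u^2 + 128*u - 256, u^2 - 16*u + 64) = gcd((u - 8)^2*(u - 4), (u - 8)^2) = u^2 - 16*u + 64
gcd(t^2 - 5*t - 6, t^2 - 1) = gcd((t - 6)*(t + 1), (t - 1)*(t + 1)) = t + 1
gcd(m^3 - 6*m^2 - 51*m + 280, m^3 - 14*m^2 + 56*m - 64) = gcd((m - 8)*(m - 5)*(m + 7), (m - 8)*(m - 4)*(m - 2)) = m - 8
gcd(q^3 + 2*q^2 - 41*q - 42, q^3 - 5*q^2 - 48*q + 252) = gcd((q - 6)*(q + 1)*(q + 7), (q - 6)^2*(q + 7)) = q^2 + q - 42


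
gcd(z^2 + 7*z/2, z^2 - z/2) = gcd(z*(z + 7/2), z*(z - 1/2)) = z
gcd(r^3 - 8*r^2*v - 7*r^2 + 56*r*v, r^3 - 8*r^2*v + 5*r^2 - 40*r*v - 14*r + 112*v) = r - 8*v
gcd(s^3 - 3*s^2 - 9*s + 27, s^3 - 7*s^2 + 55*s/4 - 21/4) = s - 3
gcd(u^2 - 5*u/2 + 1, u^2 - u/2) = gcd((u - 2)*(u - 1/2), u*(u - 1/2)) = u - 1/2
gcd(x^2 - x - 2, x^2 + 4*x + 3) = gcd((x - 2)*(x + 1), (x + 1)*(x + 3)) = x + 1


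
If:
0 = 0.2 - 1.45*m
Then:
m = 0.14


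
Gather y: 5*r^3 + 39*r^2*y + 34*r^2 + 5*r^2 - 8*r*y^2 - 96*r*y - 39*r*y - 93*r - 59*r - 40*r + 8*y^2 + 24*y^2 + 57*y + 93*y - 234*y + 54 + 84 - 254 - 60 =5*r^3 + 39*r^2 - 192*r + y^2*(32 - 8*r) + y*(39*r^2 - 135*r - 84) - 176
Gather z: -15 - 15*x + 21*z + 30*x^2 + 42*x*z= 30*x^2 - 15*x + z*(42*x + 21) - 15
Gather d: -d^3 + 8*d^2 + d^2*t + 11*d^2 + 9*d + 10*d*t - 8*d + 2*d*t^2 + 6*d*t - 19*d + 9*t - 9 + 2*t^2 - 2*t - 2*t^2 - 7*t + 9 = -d^3 + d^2*(t + 19) + d*(2*t^2 + 16*t - 18)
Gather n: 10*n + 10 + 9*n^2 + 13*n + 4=9*n^2 + 23*n + 14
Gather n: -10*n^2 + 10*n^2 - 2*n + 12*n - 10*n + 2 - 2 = 0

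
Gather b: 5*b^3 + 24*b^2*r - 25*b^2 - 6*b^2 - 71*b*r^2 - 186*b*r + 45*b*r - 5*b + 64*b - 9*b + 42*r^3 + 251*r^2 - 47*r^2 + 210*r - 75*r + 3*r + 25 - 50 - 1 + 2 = 5*b^3 + b^2*(24*r - 31) + b*(-71*r^2 - 141*r + 50) + 42*r^3 + 204*r^2 + 138*r - 24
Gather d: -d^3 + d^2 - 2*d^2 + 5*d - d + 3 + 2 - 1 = -d^3 - d^2 + 4*d + 4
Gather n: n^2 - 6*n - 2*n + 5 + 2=n^2 - 8*n + 7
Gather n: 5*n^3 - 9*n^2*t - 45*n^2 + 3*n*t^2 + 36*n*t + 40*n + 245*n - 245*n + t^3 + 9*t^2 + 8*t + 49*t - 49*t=5*n^3 + n^2*(-9*t - 45) + n*(3*t^2 + 36*t + 40) + t^3 + 9*t^2 + 8*t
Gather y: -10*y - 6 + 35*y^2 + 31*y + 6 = 35*y^2 + 21*y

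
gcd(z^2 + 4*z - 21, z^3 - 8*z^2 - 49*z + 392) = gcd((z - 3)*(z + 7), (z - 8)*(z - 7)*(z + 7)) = z + 7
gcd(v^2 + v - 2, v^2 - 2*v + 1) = v - 1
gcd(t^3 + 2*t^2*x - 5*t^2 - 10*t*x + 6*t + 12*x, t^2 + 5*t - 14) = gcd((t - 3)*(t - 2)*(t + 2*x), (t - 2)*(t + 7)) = t - 2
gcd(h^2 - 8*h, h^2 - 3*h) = h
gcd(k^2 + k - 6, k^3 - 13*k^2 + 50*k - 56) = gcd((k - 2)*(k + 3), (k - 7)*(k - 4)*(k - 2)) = k - 2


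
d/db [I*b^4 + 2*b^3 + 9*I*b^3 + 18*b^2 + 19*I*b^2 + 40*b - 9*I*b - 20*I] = 4*I*b^3 + b^2*(6 + 27*I) + b*(36 + 38*I) + 40 - 9*I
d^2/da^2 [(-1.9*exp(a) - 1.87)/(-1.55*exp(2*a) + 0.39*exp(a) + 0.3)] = (4.56475*exp(4*a) + 19.11925*exp(3*a) + 1.909755*exp(2*a) + 3.540327*exp(a) - 0.04779)*exp(a)/(3.723875*exp(6*a) - 2.810925*exp(5*a) - 1.454985*exp(4*a) + 1.028781*exp(3*a) + 0.28161*exp(2*a) - 0.1053*exp(a) - 0.027)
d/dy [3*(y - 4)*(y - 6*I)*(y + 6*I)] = 9*y^2 - 24*y + 108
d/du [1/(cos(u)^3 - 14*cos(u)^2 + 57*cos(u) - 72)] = (3*cos(u) - 19)*sin(u)/((cos(u) - 8)^2*(cos(u) - 3)^3)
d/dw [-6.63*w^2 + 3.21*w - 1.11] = 3.21 - 13.26*w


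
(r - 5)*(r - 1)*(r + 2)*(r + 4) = r^4 - 23*r^2 - 18*r + 40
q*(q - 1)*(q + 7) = q^3 + 6*q^2 - 7*q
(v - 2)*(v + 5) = v^2 + 3*v - 10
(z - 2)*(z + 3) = z^2 + z - 6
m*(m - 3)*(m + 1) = m^3 - 2*m^2 - 3*m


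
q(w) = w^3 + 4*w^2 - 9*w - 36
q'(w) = 3*w^2 + 8*w - 9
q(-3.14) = 0.74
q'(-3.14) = -4.54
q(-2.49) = -4.23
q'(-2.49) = -10.32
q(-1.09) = -22.73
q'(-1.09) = -14.16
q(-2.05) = -9.36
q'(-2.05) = -12.79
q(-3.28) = 1.27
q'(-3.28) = -2.96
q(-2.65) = -2.67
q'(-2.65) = -9.13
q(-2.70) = -2.22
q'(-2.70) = -8.73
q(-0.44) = -31.35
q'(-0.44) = -11.94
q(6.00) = 270.00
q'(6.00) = 147.00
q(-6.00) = -54.00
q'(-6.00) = 51.00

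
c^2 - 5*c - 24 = (c - 8)*(c + 3)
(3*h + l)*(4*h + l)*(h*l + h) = 12*h^3*l + 12*h^3 + 7*h^2*l^2 + 7*h^2*l + h*l^3 + h*l^2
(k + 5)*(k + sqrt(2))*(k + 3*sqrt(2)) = k^3 + 5*k^2 + 4*sqrt(2)*k^2 + 6*k + 20*sqrt(2)*k + 30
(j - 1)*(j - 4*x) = j^2 - 4*j*x - j + 4*x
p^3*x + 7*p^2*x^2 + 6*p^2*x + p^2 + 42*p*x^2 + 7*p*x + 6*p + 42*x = (p + 6)*(p + 7*x)*(p*x + 1)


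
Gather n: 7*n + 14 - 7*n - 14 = 0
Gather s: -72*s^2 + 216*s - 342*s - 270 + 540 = -72*s^2 - 126*s + 270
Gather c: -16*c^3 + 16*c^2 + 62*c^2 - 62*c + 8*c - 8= -16*c^3 + 78*c^2 - 54*c - 8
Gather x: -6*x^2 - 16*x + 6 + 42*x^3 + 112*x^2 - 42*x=42*x^3 + 106*x^2 - 58*x + 6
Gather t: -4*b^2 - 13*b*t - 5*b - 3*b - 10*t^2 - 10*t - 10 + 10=-4*b^2 - 8*b - 10*t^2 + t*(-13*b - 10)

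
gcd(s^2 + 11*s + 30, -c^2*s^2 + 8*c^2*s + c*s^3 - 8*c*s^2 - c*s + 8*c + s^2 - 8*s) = 1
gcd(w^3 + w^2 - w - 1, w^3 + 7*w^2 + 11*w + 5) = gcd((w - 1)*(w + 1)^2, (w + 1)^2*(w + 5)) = w^2 + 2*w + 1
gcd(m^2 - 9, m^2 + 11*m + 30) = 1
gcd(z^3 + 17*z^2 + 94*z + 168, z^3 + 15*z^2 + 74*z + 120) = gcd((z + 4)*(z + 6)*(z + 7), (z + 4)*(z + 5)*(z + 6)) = z^2 + 10*z + 24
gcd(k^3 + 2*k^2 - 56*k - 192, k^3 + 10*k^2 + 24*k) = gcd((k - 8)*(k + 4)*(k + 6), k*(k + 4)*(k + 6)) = k^2 + 10*k + 24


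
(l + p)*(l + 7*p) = l^2 + 8*l*p + 7*p^2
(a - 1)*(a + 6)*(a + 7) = a^3 + 12*a^2 + 29*a - 42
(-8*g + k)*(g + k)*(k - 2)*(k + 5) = -8*g^2*k^2 - 24*g^2*k + 80*g^2 - 7*g*k^3 - 21*g*k^2 + 70*g*k + k^4 + 3*k^3 - 10*k^2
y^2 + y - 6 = (y - 2)*(y + 3)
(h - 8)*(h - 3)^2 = h^3 - 14*h^2 + 57*h - 72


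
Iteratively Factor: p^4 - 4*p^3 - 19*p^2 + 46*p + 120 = (p + 3)*(p^3 - 7*p^2 + 2*p + 40) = (p - 4)*(p + 3)*(p^2 - 3*p - 10) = (p - 4)*(p + 2)*(p + 3)*(p - 5)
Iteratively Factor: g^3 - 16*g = (g + 4)*(g^2 - 4*g) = (g - 4)*(g + 4)*(g)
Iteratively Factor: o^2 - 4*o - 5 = (o - 5)*(o + 1)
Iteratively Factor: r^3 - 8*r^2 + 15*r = (r - 5)*(r^2 - 3*r) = r*(r - 5)*(r - 3)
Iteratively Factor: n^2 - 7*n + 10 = (n - 5)*(n - 2)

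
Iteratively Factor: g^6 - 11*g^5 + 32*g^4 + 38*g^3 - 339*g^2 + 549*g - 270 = (g + 3)*(g^5 - 14*g^4 + 74*g^3 - 184*g^2 + 213*g - 90) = (g - 1)*(g + 3)*(g^4 - 13*g^3 + 61*g^2 - 123*g + 90) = (g - 3)*(g - 1)*(g + 3)*(g^3 - 10*g^2 + 31*g - 30) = (g - 3)*(g - 2)*(g - 1)*(g + 3)*(g^2 - 8*g + 15) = (g - 5)*(g - 3)*(g - 2)*(g - 1)*(g + 3)*(g - 3)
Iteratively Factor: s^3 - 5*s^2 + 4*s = (s - 4)*(s^2 - s) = (s - 4)*(s - 1)*(s)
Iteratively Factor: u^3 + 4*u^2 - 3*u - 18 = (u + 3)*(u^2 + u - 6) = (u - 2)*(u + 3)*(u + 3)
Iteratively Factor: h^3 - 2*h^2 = (h)*(h^2 - 2*h) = h^2*(h - 2)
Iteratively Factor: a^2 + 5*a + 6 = (a + 2)*(a + 3)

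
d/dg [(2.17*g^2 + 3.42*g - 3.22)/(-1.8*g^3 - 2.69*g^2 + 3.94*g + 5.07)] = (3.906*g^4 + 12.312*g^3 + 0.361599999999996*g^2 + 4.6802*g + 30.0262)/(3.24*g^6 + 9.684*g^5 - 6.9479*g^4 - 39.4492*g^3 - 11.753*g^2 + 39.9516*g + 25.7049)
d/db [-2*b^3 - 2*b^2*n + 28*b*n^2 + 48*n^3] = -6*b^2 - 4*b*n + 28*n^2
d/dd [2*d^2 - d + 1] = 4*d - 1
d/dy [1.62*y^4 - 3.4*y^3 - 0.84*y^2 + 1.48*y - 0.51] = 6.48*y^3 - 10.2*y^2 - 1.68*y + 1.48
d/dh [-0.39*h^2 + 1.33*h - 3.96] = 1.33 - 0.78*h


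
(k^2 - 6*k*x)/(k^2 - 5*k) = (k - 6*x)/(k - 5)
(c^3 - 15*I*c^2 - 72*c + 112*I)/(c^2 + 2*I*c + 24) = (c^2 - 11*I*c - 28)/(c + 6*I)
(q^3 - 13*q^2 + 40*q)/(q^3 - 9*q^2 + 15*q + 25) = q*(q - 8)/(q^2 - 4*q - 5)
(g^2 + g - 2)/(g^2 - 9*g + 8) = (g + 2)/(g - 8)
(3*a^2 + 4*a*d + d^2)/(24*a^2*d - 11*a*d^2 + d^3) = (3*a^2 + 4*a*d + d^2)/(d*(24*a^2 - 11*a*d + d^2))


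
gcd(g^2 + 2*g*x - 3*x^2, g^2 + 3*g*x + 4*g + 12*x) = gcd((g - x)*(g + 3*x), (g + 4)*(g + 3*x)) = g + 3*x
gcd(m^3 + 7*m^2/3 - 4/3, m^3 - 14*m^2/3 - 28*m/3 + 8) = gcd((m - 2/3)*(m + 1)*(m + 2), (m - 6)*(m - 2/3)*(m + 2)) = m^2 + 4*m/3 - 4/3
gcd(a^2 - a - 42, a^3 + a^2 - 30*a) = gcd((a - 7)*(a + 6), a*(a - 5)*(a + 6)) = a + 6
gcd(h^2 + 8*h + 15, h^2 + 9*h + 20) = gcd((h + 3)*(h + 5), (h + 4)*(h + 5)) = h + 5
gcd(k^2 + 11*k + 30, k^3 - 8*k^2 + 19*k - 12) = 1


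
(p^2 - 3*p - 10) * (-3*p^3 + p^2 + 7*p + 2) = -3*p^5 + 10*p^4 + 34*p^3 - 29*p^2 - 76*p - 20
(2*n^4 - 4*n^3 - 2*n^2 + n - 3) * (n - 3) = 2*n^5 - 10*n^4 + 10*n^3 + 7*n^2 - 6*n + 9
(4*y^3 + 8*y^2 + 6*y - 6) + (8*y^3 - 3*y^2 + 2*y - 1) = 12*y^3 + 5*y^2 + 8*y - 7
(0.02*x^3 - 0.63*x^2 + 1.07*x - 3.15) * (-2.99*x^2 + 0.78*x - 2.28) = -0.0598*x^5 + 1.8993*x^4 - 3.7363*x^3 + 11.6895*x^2 - 4.8966*x + 7.182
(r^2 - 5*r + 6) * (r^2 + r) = r^4 - 4*r^3 + r^2 + 6*r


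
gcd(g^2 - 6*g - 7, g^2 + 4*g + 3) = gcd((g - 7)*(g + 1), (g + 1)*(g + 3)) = g + 1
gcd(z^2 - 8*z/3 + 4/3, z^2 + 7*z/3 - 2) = z - 2/3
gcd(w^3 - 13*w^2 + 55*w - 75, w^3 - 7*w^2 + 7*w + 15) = w^2 - 8*w + 15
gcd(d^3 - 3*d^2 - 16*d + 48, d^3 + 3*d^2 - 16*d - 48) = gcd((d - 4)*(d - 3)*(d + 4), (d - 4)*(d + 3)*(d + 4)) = d^2 - 16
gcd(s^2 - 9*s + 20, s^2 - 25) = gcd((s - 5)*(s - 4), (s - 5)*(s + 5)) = s - 5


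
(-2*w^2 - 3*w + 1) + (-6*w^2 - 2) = -8*w^2 - 3*w - 1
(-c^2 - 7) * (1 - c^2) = c^4 + 6*c^2 - 7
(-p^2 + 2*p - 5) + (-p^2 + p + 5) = -2*p^2 + 3*p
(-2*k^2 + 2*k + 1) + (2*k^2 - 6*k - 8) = -4*k - 7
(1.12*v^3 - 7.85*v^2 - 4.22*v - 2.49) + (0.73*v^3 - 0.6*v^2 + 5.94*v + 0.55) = 1.85*v^3 - 8.45*v^2 + 1.72*v - 1.94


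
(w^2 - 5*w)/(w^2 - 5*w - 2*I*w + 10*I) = w/(w - 2*I)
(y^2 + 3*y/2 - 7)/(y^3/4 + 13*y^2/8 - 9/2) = 4*(2*y^2 + 3*y - 14)/(2*y^3 + 13*y^2 - 36)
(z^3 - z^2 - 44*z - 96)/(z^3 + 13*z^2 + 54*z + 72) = (z - 8)/(z + 6)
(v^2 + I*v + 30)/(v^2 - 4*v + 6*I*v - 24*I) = (v - 5*I)/(v - 4)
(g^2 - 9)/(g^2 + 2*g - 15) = (g + 3)/(g + 5)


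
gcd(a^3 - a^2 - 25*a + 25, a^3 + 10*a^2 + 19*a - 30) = a^2 + 4*a - 5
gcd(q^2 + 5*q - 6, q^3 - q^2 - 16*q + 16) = q - 1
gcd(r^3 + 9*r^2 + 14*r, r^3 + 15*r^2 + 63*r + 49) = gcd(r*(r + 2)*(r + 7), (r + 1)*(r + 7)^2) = r + 7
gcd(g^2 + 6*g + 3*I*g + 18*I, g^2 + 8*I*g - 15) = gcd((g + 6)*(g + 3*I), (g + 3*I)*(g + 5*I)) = g + 3*I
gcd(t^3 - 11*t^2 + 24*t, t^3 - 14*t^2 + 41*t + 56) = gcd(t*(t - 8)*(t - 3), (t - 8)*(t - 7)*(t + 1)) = t - 8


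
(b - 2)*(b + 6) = b^2 + 4*b - 12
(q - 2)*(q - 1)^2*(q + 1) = q^4 - 3*q^3 + q^2 + 3*q - 2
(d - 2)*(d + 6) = d^2 + 4*d - 12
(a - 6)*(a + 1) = a^2 - 5*a - 6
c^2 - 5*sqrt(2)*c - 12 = (c - 6*sqrt(2))*(c + sqrt(2))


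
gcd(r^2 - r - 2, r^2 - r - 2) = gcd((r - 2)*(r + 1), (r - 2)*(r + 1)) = r^2 - r - 2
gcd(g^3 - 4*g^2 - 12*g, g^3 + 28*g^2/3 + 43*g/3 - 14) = 1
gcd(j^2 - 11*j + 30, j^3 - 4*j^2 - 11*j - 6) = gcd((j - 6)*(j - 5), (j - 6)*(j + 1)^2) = j - 6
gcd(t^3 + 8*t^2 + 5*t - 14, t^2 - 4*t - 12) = t + 2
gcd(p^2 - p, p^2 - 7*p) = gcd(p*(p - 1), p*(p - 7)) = p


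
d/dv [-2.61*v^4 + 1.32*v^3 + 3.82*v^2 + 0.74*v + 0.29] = -10.44*v^3 + 3.96*v^2 + 7.64*v + 0.74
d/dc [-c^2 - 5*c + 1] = -2*c - 5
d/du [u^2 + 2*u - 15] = 2*u + 2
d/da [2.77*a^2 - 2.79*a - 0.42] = 5.54*a - 2.79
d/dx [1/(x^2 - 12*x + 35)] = 2*(6 - x)/(x^2 - 12*x + 35)^2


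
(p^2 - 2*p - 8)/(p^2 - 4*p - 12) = (p - 4)/(p - 6)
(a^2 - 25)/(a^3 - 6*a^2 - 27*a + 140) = (a - 5)/(a^2 - 11*a + 28)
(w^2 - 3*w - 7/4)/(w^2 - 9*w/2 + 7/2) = (w + 1/2)/(w - 1)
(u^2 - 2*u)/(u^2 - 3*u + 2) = u/(u - 1)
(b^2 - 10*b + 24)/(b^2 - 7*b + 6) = (b - 4)/(b - 1)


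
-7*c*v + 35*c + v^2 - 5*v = (-7*c + v)*(v - 5)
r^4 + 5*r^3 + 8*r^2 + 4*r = r*(r + 1)*(r + 2)^2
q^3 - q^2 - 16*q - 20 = (q - 5)*(q + 2)^2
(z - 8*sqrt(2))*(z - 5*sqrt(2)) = z^2 - 13*sqrt(2)*z + 80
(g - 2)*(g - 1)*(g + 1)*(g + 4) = g^4 + 2*g^3 - 9*g^2 - 2*g + 8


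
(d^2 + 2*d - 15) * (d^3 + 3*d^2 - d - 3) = d^5 + 5*d^4 - 10*d^3 - 50*d^2 + 9*d + 45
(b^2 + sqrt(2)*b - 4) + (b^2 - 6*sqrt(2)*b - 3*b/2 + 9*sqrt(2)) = 2*b^2 - 5*sqrt(2)*b - 3*b/2 - 4 + 9*sqrt(2)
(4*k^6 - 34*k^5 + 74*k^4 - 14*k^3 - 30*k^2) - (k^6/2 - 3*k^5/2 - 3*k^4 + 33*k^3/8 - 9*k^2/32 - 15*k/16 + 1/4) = 7*k^6/2 - 65*k^5/2 + 77*k^4 - 145*k^3/8 - 951*k^2/32 + 15*k/16 - 1/4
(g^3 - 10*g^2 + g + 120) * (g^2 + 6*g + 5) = g^5 - 4*g^4 - 54*g^3 + 76*g^2 + 725*g + 600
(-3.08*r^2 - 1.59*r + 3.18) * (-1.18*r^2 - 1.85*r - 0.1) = 3.6344*r^4 + 7.5742*r^3 - 0.502899999999999*r^2 - 5.724*r - 0.318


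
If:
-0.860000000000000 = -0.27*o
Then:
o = 3.19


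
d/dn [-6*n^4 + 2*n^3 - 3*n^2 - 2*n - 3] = -24*n^3 + 6*n^2 - 6*n - 2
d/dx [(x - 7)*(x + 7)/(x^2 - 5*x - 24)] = 5*(-x^2 + 10*x - 49)/(x^4 - 10*x^3 - 23*x^2 + 240*x + 576)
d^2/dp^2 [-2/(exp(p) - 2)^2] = -8*(exp(p) + 1)*exp(p)/(exp(p) - 2)^4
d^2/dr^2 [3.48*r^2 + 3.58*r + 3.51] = 6.96000000000000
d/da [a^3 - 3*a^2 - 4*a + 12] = 3*a^2 - 6*a - 4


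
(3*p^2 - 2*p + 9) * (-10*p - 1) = -30*p^3 + 17*p^2 - 88*p - 9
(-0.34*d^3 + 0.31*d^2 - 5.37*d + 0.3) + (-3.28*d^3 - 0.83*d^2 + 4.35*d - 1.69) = -3.62*d^3 - 0.52*d^2 - 1.02*d - 1.39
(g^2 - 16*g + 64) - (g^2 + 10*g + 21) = 43 - 26*g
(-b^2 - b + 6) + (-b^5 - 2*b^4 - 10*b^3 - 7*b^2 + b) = -b^5 - 2*b^4 - 10*b^3 - 8*b^2 + 6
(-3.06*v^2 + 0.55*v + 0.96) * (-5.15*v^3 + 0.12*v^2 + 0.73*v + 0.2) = 15.759*v^5 - 3.1997*v^4 - 7.1118*v^3 - 0.0953000000000001*v^2 + 0.8108*v + 0.192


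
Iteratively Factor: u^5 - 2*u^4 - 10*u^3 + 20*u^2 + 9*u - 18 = (u + 1)*(u^4 - 3*u^3 - 7*u^2 + 27*u - 18) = (u + 1)*(u + 3)*(u^3 - 6*u^2 + 11*u - 6) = (u - 3)*(u + 1)*(u + 3)*(u^2 - 3*u + 2) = (u - 3)*(u - 1)*(u + 1)*(u + 3)*(u - 2)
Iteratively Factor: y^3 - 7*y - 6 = (y + 2)*(y^2 - 2*y - 3) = (y - 3)*(y + 2)*(y + 1)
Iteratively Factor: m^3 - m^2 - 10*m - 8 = (m + 1)*(m^2 - 2*m - 8) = (m - 4)*(m + 1)*(m + 2)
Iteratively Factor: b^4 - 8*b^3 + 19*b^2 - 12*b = (b - 4)*(b^3 - 4*b^2 + 3*b) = (b - 4)*(b - 3)*(b^2 - b) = (b - 4)*(b - 3)*(b - 1)*(b)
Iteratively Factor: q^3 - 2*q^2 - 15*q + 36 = (q - 3)*(q^2 + q - 12) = (q - 3)^2*(q + 4)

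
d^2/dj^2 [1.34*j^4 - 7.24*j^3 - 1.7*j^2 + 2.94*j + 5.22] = 16.08*j^2 - 43.44*j - 3.4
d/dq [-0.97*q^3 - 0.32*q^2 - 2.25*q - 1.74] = -2.91*q^2 - 0.64*q - 2.25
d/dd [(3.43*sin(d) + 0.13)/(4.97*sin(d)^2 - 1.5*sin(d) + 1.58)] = (-17.0471*sin(d)^2 - 1.2922*sin(d) + 5.6144)*cos(d)/(24.7009*sin(d)^4 - 14.91*sin(d)^3 + 17.9552*sin(d)^2 - 4.74*sin(d) + 2.4964)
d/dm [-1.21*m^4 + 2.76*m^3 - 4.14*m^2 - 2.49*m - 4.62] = -4.84*m^3 + 8.28*m^2 - 8.28*m - 2.49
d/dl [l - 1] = 1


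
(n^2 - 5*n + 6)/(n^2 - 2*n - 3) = (n - 2)/(n + 1)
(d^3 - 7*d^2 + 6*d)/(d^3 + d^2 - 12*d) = (d^2 - 7*d + 6)/(d^2 + d - 12)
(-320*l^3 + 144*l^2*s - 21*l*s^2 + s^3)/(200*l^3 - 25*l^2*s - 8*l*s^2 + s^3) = (-8*l + s)/(5*l + s)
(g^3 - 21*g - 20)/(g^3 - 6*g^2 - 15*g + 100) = (g + 1)/(g - 5)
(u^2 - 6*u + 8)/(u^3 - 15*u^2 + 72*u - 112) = (u - 2)/(u^2 - 11*u + 28)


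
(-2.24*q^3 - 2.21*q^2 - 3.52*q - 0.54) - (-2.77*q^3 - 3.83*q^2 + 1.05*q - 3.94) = 0.53*q^3 + 1.62*q^2 - 4.57*q + 3.4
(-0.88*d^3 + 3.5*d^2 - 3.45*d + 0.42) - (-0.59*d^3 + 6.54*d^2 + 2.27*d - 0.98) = -0.29*d^3 - 3.04*d^2 - 5.72*d + 1.4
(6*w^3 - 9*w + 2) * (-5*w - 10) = -30*w^4 - 60*w^3 + 45*w^2 + 80*w - 20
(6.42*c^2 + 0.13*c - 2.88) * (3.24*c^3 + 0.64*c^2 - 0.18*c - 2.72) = 20.8008*c^5 + 4.53*c^4 - 10.4036*c^3 - 19.329*c^2 + 0.1648*c + 7.8336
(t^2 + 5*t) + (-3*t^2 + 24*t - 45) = -2*t^2 + 29*t - 45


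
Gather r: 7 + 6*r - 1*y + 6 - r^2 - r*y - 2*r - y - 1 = -r^2 + r*(4 - y) - 2*y + 12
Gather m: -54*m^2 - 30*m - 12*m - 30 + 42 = -54*m^2 - 42*m + 12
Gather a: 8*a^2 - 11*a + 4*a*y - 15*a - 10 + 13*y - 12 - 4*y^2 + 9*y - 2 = 8*a^2 + a*(4*y - 26) - 4*y^2 + 22*y - 24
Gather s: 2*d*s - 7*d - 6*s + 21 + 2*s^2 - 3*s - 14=-7*d + 2*s^2 + s*(2*d - 9) + 7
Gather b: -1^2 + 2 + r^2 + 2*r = r^2 + 2*r + 1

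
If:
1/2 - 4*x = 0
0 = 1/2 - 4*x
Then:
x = 1/8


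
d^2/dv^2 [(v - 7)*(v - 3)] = 2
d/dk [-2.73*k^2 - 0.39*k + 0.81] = -5.46*k - 0.39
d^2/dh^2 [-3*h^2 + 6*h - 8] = -6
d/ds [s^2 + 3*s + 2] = 2*s + 3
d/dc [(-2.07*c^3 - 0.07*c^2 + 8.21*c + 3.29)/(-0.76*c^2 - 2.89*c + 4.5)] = (1.5732*c^4 + 11.9646*c^3 - 21.5031*c^2 + 4.3708*c + 46.4531)/(0.5776*c^4 + 4.3928*c^3 + 1.5121*c^2 - 26.01*c + 20.25)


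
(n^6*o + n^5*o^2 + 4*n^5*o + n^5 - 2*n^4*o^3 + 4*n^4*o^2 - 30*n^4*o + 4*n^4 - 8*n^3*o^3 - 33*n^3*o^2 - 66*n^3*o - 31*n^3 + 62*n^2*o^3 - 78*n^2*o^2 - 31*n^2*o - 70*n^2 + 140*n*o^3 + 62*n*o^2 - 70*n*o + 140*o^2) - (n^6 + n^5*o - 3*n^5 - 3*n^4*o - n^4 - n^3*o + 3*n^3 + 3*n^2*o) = n^6*o - n^6 + n^5*o^2 + 3*n^5*o + 4*n^5 - 2*n^4*o^3 + 4*n^4*o^2 - 27*n^4*o + 5*n^4 - 8*n^3*o^3 - 33*n^3*o^2 - 65*n^3*o - 34*n^3 + 62*n^2*o^3 - 78*n^2*o^2 - 34*n^2*o - 70*n^2 + 140*n*o^3 + 62*n*o^2 - 70*n*o + 140*o^2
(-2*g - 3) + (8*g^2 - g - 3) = 8*g^2 - 3*g - 6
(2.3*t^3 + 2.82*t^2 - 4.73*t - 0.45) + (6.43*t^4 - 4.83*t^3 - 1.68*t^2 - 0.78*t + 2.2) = 6.43*t^4 - 2.53*t^3 + 1.14*t^2 - 5.51*t + 1.75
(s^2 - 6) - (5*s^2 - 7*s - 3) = -4*s^2 + 7*s - 3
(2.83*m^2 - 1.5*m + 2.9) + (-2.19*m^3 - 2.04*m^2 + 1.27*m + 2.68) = -2.19*m^3 + 0.79*m^2 - 0.23*m + 5.58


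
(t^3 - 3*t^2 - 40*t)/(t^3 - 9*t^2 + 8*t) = (t + 5)/(t - 1)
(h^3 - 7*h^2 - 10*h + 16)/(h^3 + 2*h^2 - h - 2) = (h - 8)/(h + 1)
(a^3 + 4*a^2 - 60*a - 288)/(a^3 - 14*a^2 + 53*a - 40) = (a^2 + 12*a + 36)/(a^2 - 6*a + 5)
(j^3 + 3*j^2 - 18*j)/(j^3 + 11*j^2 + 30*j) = (j - 3)/(j + 5)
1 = 1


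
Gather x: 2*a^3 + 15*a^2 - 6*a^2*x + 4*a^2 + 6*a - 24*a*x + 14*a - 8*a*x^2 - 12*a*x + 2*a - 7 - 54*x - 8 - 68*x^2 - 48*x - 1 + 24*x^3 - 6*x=2*a^3 + 19*a^2 + 22*a + 24*x^3 + x^2*(-8*a - 68) + x*(-6*a^2 - 36*a - 108) - 16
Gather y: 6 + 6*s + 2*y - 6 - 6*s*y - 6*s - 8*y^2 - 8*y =-8*y^2 + y*(-6*s - 6)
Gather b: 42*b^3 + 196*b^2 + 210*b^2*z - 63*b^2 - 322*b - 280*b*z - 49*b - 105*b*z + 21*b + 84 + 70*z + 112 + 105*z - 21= 42*b^3 + b^2*(210*z + 133) + b*(-385*z - 350) + 175*z + 175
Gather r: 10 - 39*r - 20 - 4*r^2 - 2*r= -4*r^2 - 41*r - 10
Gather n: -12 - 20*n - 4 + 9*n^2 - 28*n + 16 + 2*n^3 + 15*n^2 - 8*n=2*n^3 + 24*n^2 - 56*n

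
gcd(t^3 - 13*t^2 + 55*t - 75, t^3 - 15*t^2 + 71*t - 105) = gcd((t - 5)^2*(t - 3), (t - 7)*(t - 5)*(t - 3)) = t^2 - 8*t + 15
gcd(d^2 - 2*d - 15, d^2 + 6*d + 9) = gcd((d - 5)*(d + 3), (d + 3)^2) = d + 3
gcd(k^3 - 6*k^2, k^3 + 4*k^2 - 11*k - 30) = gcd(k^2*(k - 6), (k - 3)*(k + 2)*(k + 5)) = 1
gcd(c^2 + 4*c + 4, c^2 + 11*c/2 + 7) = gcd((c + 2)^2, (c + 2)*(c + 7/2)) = c + 2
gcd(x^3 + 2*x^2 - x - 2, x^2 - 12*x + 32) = 1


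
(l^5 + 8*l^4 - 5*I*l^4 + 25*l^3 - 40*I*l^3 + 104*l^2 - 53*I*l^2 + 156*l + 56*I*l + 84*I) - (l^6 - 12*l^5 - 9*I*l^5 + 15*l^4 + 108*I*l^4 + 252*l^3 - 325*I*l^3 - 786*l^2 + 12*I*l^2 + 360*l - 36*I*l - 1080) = -l^6 + 13*l^5 + 9*I*l^5 - 7*l^4 - 113*I*l^4 - 227*l^3 + 285*I*l^3 + 890*l^2 - 65*I*l^2 - 204*l + 92*I*l + 1080 + 84*I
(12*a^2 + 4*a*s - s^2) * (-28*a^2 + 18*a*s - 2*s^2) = -336*a^4 + 104*a^3*s + 76*a^2*s^2 - 26*a*s^3 + 2*s^4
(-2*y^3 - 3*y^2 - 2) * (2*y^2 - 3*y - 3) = -4*y^5 + 15*y^3 + 5*y^2 + 6*y + 6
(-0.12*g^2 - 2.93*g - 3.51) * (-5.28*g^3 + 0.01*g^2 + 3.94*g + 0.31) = 0.6336*g^5 + 15.4692*g^4 + 18.0307*g^3 - 11.6165*g^2 - 14.7377*g - 1.0881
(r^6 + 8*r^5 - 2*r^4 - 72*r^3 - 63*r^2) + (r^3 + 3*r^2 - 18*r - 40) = r^6 + 8*r^5 - 2*r^4 - 71*r^3 - 60*r^2 - 18*r - 40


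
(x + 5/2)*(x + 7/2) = x^2 + 6*x + 35/4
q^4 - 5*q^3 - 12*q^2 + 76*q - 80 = (q - 5)*(q - 2)^2*(q + 4)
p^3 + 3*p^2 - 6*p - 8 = (p - 2)*(p + 1)*(p + 4)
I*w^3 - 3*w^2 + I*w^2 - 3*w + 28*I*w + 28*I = (w - 4*I)*(w + 7*I)*(I*w + I)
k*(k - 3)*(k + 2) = k^3 - k^2 - 6*k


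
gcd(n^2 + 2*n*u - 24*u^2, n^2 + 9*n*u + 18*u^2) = n + 6*u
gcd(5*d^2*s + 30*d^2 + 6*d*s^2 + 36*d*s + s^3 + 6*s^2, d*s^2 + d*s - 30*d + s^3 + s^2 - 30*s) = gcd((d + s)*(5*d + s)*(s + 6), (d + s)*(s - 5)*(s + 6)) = d*s + 6*d + s^2 + 6*s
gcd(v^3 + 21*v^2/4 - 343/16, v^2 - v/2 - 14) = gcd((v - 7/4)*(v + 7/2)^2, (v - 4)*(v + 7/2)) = v + 7/2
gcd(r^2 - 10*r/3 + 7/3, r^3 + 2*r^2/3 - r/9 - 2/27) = 1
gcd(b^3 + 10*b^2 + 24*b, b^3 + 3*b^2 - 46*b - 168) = b^2 + 10*b + 24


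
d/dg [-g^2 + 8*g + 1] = 8 - 2*g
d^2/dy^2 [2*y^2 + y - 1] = 4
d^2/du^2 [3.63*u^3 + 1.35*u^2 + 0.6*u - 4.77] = 21.78*u + 2.7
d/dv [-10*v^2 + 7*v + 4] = 7 - 20*v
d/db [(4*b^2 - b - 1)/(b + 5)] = 4*(b^2 + 10*b - 1)/(b^2 + 10*b + 25)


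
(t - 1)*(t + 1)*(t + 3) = t^3 + 3*t^2 - t - 3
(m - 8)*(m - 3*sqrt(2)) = m^2 - 8*m - 3*sqrt(2)*m + 24*sqrt(2)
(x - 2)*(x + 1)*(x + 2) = x^3 + x^2 - 4*x - 4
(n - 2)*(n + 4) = n^2 + 2*n - 8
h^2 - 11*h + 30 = (h - 6)*(h - 5)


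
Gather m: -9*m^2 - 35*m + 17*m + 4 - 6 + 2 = -9*m^2 - 18*m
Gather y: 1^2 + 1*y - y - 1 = 0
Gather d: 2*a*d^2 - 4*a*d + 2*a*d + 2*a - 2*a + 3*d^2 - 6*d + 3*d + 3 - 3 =d^2*(2*a + 3) + d*(-2*a - 3)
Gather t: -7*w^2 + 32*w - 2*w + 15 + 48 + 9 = -7*w^2 + 30*w + 72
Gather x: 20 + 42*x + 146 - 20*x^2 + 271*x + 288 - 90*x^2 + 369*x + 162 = -110*x^2 + 682*x + 616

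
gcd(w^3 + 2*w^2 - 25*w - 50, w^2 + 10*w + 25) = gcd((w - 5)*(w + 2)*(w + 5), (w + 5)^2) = w + 5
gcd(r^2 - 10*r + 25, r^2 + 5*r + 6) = 1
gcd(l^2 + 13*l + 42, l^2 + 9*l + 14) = l + 7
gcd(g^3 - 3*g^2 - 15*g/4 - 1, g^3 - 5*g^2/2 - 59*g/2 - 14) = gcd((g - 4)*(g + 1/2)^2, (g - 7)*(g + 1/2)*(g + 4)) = g + 1/2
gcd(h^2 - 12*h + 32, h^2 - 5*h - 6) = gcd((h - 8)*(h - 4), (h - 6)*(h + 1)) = 1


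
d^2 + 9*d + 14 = (d + 2)*(d + 7)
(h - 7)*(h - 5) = h^2 - 12*h + 35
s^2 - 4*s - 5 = (s - 5)*(s + 1)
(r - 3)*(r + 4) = r^2 + r - 12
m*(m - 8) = m^2 - 8*m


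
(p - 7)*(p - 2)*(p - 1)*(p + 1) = p^4 - 9*p^3 + 13*p^2 + 9*p - 14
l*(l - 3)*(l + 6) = l^3 + 3*l^2 - 18*l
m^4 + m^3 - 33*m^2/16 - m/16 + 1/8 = (m - 1)*(m - 1/4)*(m + 1/4)*(m + 2)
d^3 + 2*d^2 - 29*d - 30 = (d - 5)*(d + 1)*(d + 6)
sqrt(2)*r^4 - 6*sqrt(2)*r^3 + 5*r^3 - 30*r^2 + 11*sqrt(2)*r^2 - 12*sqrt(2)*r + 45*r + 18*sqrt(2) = (r - 3)^2*(r + 2*sqrt(2))*(sqrt(2)*r + 1)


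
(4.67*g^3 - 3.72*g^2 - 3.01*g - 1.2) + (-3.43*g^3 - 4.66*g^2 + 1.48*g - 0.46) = 1.24*g^3 - 8.38*g^2 - 1.53*g - 1.66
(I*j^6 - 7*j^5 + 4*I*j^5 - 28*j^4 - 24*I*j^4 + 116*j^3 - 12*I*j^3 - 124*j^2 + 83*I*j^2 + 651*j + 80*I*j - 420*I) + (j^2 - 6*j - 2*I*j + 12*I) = I*j^6 - 7*j^5 + 4*I*j^5 - 28*j^4 - 24*I*j^4 + 116*j^3 - 12*I*j^3 - 123*j^2 + 83*I*j^2 + 645*j + 78*I*j - 408*I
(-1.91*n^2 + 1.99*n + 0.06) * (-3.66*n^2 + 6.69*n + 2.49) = 6.9906*n^4 - 20.0613*n^3 + 8.3376*n^2 + 5.3565*n + 0.1494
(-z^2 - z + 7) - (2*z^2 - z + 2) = 5 - 3*z^2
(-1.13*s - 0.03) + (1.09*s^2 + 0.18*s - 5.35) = 1.09*s^2 - 0.95*s - 5.38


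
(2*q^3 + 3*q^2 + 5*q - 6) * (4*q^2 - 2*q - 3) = 8*q^5 + 8*q^4 + 8*q^3 - 43*q^2 - 3*q + 18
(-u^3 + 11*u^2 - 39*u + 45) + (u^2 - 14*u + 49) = -u^3 + 12*u^2 - 53*u + 94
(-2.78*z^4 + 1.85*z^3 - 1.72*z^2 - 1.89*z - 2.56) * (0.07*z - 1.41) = -0.1946*z^5 + 4.0493*z^4 - 2.7289*z^3 + 2.2929*z^2 + 2.4857*z + 3.6096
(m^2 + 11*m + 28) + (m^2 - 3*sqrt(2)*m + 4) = 2*m^2 - 3*sqrt(2)*m + 11*m + 32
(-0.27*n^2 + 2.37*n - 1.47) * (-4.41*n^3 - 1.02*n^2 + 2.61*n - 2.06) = 1.1907*n^5 - 10.1763*n^4 + 3.3606*n^3 + 8.2413*n^2 - 8.7189*n + 3.0282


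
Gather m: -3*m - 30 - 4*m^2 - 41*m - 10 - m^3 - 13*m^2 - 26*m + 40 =-m^3 - 17*m^2 - 70*m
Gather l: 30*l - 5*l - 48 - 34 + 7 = 25*l - 75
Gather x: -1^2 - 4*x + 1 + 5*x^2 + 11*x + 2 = 5*x^2 + 7*x + 2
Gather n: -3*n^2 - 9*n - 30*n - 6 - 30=-3*n^2 - 39*n - 36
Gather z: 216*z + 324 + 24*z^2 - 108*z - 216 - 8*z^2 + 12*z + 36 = 16*z^2 + 120*z + 144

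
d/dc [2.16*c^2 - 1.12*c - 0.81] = 4.32*c - 1.12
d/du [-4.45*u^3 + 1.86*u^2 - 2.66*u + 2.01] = -13.35*u^2 + 3.72*u - 2.66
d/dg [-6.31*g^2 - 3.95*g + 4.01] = -12.62*g - 3.95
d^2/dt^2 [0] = 0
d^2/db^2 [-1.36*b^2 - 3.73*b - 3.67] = -2.72000000000000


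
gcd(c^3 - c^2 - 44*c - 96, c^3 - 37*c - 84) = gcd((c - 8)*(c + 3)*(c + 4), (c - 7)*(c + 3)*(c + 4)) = c^2 + 7*c + 12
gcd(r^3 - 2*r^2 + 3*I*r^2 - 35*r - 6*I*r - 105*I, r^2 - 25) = r + 5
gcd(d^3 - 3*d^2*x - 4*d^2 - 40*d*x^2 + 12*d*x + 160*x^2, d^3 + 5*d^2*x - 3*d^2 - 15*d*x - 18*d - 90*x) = d + 5*x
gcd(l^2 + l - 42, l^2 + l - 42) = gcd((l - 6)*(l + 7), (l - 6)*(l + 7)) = l^2 + l - 42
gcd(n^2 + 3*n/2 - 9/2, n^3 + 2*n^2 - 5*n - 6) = n + 3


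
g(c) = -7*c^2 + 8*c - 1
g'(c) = 8 - 14*c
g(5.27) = -153.25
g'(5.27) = -65.78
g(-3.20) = -98.28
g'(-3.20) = 52.80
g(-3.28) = -102.55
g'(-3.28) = 53.92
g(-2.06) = -47.19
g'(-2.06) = 36.84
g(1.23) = -1.75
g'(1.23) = -9.22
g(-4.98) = -214.44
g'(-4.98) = 77.72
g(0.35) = 0.94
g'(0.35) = 3.10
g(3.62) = -63.77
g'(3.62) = -42.68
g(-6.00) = -301.00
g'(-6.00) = 92.00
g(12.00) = -913.00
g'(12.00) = -160.00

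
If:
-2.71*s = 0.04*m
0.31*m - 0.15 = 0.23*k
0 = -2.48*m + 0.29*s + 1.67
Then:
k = 0.25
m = 0.67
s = -0.01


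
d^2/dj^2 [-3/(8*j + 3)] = -384/(8*j + 3)^3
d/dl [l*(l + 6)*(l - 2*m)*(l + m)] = 4*l^3 - 3*l^2*m + 18*l^2 - 4*l*m^2 - 12*l*m - 12*m^2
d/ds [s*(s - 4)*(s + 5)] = 3*s^2 + 2*s - 20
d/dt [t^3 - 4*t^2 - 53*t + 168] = 3*t^2 - 8*t - 53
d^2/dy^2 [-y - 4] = 0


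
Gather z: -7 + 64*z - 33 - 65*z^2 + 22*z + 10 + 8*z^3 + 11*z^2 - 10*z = 8*z^3 - 54*z^2 + 76*z - 30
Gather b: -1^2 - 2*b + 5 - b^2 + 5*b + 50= -b^2 + 3*b + 54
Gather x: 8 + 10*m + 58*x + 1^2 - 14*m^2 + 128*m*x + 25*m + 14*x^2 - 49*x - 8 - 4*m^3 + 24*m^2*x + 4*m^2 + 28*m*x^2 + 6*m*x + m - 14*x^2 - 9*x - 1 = -4*m^3 - 10*m^2 + 28*m*x^2 + 36*m + x*(24*m^2 + 134*m)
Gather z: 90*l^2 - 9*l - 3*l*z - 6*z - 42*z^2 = 90*l^2 - 9*l - 42*z^2 + z*(-3*l - 6)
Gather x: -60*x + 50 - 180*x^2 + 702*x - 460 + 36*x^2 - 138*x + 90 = -144*x^2 + 504*x - 320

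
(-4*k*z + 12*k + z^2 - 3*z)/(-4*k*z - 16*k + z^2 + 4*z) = (z - 3)/(z + 4)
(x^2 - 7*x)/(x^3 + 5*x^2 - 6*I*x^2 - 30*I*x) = (x - 7)/(x^2 + x*(5 - 6*I) - 30*I)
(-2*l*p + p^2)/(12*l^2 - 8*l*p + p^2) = p/(-6*l + p)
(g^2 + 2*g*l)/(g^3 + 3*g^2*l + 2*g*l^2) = 1/(g + l)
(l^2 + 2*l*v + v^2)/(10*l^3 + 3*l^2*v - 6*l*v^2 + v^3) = (l + v)/(10*l^2 - 7*l*v + v^2)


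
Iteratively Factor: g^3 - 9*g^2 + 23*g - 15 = (g - 1)*(g^2 - 8*g + 15) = (g - 3)*(g - 1)*(g - 5)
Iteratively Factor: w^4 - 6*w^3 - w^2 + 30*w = (w - 5)*(w^3 - w^2 - 6*w) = (w - 5)*(w - 3)*(w^2 + 2*w) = (w - 5)*(w - 3)*(w + 2)*(w)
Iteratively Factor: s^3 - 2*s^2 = (s - 2)*(s^2) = s*(s - 2)*(s)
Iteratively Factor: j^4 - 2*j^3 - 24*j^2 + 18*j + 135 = (j - 3)*(j^3 + j^2 - 21*j - 45) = (j - 3)*(j + 3)*(j^2 - 2*j - 15) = (j - 3)*(j + 3)^2*(j - 5)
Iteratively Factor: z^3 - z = (z - 1)*(z^2 + z) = (z - 1)*(z + 1)*(z)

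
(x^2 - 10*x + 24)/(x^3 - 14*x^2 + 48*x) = (x - 4)/(x*(x - 8))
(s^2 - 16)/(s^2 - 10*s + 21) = (s^2 - 16)/(s^2 - 10*s + 21)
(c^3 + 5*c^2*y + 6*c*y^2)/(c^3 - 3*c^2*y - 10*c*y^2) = (-c - 3*y)/(-c + 5*y)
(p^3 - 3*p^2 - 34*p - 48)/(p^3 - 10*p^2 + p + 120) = (p + 2)/(p - 5)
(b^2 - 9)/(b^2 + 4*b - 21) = (b + 3)/(b + 7)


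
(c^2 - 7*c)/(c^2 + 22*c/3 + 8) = 3*c*(c - 7)/(3*c^2 + 22*c + 24)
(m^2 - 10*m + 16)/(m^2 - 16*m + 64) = (m - 2)/(m - 8)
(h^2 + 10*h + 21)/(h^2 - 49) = (h + 3)/(h - 7)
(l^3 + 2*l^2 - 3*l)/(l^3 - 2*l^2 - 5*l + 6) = l*(l + 3)/(l^2 - l - 6)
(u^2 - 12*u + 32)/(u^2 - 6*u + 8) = (u - 8)/(u - 2)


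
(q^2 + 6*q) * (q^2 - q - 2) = q^4 + 5*q^3 - 8*q^2 - 12*q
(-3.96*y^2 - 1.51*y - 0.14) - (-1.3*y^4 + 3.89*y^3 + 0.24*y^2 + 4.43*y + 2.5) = 1.3*y^4 - 3.89*y^3 - 4.2*y^2 - 5.94*y - 2.64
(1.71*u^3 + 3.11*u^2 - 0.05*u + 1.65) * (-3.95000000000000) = -6.7545*u^3 - 12.2845*u^2 + 0.1975*u - 6.5175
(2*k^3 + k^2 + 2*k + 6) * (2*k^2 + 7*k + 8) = 4*k^5 + 16*k^4 + 27*k^3 + 34*k^2 + 58*k + 48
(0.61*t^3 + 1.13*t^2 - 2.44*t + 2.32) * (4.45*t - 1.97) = 2.7145*t^4 + 3.8268*t^3 - 13.0841*t^2 + 15.1308*t - 4.5704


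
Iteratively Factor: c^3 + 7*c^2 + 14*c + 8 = (c + 4)*(c^2 + 3*c + 2) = (c + 1)*(c + 4)*(c + 2)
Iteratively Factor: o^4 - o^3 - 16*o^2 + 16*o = (o + 4)*(o^3 - 5*o^2 + 4*o) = o*(o + 4)*(o^2 - 5*o + 4) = o*(o - 4)*(o + 4)*(o - 1)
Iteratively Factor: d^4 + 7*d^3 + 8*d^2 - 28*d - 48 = (d - 2)*(d^3 + 9*d^2 + 26*d + 24) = (d - 2)*(d + 4)*(d^2 + 5*d + 6) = (d - 2)*(d + 2)*(d + 4)*(d + 3)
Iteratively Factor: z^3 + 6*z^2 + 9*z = (z + 3)*(z^2 + 3*z) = z*(z + 3)*(z + 3)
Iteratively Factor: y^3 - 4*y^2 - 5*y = (y)*(y^2 - 4*y - 5) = y*(y - 5)*(y + 1)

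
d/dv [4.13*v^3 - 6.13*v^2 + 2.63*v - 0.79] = 12.39*v^2 - 12.26*v + 2.63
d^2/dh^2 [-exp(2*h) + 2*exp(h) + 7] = (2 - 4*exp(h))*exp(h)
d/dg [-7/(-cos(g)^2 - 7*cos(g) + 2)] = 7*(2*cos(g) + 7)*sin(g)/(cos(g)^2 + 7*cos(g) - 2)^2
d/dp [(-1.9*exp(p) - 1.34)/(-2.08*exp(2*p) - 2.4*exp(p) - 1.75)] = (-3.952*exp(2*p) - 5.5744*exp(p) + 0.109)*exp(p)/(4.3264*exp(4*p) + 9.984*exp(3*p) + 13.04*exp(2*p) + 8.4*exp(p) + 3.0625)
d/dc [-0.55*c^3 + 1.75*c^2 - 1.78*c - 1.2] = -1.65*c^2 + 3.5*c - 1.78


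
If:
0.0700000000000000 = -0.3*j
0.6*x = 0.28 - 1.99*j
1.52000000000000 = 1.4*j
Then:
No Solution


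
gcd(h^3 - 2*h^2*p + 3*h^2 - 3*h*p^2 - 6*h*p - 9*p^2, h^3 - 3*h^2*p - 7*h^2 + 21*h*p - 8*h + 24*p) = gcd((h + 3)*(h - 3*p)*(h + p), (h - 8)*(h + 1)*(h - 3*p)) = -h + 3*p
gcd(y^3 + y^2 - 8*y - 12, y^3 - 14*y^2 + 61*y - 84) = y - 3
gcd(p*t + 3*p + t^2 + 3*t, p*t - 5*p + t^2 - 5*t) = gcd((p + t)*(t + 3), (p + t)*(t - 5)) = p + t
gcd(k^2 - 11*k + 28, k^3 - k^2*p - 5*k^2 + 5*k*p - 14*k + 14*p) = k - 7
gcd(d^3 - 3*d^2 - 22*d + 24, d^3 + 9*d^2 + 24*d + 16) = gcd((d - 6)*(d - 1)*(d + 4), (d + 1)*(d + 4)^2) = d + 4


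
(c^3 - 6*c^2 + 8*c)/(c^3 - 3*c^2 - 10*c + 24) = c/(c + 3)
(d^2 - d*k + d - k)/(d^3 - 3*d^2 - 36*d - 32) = (d - k)/(d^2 - 4*d - 32)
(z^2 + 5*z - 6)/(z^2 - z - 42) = (z - 1)/(z - 7)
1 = 1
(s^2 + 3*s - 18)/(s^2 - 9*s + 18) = (s + 6)/(s - 6)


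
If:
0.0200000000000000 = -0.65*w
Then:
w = -0.03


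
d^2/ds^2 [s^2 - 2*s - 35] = 2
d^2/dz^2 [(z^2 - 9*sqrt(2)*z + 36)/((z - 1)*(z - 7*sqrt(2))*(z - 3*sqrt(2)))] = 2*(z^6 - 27*sqrt(2)*z^5 - 3*sqrt(2)*z^4 + 630*z^4 - 3881*sqrt(2)*z^3 + 68*z^3 - 288*sqrt(2)*z^2 + 26118*z^2 - 45306*sqrt(2)*z + 1080*z - 756*sqrt(2) + 63396)/(z^9 - 30*sqrt(2)*z^8 - 3*z^8 + 90*sqrt(2)*z^7 + 729*z^7 - 4610*sqrt(2)*z^6 - 2179*z^6 + 13590*sqrt(2)*z^5 + 32670*z^5 - 66480*sqrt(2)*z^4 - 92202*z^4 + 165564*z^3 + 163280*sqrt(2)*z^3 - 252756*z^2 - 158760*sqrt(2)*z^2 + 52920*sqrt(2)*z + 222264*z - 74088)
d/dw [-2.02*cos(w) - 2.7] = 2.02*sin(w)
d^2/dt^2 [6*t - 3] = 0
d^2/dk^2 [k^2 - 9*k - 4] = 2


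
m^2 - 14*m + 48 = (m - 8)*(m - 6)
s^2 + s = s*(s + 1)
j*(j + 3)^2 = j^3 + 6*j^2 + 9*j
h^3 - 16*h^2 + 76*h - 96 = (h - 8)*(h - 6)*(h - 2)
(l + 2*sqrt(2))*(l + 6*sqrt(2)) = l^2 + 8*sqrt(2)*l + 24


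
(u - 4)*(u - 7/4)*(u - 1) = u^3 - 27*u^2/4 + 51*u/4 - 7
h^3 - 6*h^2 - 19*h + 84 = (h - 7)*(h - 3)*(h + 4)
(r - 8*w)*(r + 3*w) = r^2 - 5*r*w - 24*w^2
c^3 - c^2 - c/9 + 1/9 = (c - 1)*(c - 1/3)*(c + 1/3)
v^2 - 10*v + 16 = (v - 8)*(v - 2)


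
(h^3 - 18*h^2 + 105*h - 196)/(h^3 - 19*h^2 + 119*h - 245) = (h - 4)/(h - 5)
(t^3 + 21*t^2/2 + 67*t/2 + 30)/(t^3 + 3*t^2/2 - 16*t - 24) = (t + 5)/(t - 4)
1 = 1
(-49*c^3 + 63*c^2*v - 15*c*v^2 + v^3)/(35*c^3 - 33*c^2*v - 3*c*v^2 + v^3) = (-7*c + v)/(5*c + v)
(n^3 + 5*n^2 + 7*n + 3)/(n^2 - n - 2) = (n^2 + 4*n + 3)/(n - 2)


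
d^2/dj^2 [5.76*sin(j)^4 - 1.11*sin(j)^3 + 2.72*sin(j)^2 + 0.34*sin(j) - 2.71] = -92.16*sin(j)^4 + 9.99*sin(j)^3 + 58.24*sin(j)^2 - 7.0*sin(j) + 5.44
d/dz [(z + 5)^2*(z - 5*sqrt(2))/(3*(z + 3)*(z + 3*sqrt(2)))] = (z + 5)*((-z + 5*sqrt(2))*(z + 3)*(z + 5) + (-z + 5*sqrt(2))*(z + 5)*(z + 3*sqrt(2)) + (z + 3)*(z + 3*sqrt(2))*(3*z - 10*sqrt(2) + 5))/(3*(z + 3)^2*(z + 3*sqrt(2))^2)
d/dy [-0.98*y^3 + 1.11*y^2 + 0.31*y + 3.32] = -2.94*y^2 + 2.22*y + 0.31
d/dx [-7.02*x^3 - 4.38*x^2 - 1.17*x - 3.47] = -21.06*x^2 - 8.76*x - 1.17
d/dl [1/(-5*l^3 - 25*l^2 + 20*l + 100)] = (3*l^2 + 10*l - 4)/(5*(l^3 + 5*l^2 - 4*l - 20)^2)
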